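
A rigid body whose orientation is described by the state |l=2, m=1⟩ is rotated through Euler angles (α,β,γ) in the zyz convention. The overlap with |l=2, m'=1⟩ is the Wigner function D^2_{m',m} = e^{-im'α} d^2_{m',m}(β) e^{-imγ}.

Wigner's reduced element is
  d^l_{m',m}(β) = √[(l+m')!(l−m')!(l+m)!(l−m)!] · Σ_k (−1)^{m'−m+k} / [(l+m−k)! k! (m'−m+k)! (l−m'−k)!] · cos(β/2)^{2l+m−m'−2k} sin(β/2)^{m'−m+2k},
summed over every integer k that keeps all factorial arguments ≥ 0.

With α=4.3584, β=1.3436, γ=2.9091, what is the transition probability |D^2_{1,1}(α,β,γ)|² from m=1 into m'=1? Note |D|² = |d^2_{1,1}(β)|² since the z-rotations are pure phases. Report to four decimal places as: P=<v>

P=0.1133

First d^2_{1,1}(β=1.3436), then the phase factors e^{-i(1)α} and e^{-i(1)γ}:
Half-angle: c=0.782703, s=0.622396. N=√(6·1·6·1)=6.000000
Admissible k: 0..1 (factorial args all ≥0)
  k=0: (−1)^0·6.0000/(6)·0.7827^4·0.6224^0 = +0.375307
  k=1: (−1)^1·6.0000/(2)·0.7827^2·0.6224^2 = -0.711948
d^2_{1,1}(1.3436) = +0.375307 -0.711948 = -0.336640
|D^2_{1,1}|² = |d^2_{1,1}(β)|² = (-0.336640)² = 0.113327 (the z-rotation phases have unit modulus)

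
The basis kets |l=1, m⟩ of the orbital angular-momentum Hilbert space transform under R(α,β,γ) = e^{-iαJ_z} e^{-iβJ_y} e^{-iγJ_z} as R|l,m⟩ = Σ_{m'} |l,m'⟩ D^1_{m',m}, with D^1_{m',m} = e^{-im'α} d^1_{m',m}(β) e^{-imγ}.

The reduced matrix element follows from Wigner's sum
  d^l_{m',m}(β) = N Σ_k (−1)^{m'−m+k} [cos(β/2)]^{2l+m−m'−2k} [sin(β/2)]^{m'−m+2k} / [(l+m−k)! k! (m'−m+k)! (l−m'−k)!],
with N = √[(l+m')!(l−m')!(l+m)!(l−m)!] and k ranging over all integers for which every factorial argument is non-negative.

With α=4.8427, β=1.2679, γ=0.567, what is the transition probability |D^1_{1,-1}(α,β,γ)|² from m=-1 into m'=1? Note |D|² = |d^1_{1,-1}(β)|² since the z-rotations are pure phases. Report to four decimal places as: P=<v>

P=0.1231

Split into d^1_{1,-1}(β=1.2679) × two z-phases.
c=cos(1.2679/2)=0.805694, s=sin(1.2679/2)=0.592332; N=√[2·1·1·2]=2.000000
The bounds max(0,m−m')=0 and min(l+m,l−m')=0 give 1 term
  k=0: (−1)^2·2.0000/(2)·0.8057^0·0.5923^2 = +0.350857
d^1_{1,-1}(1.2679) = +0.350857
|D^1_{1,-1}|² = |d^1_{1,-1}(β)|² = (+0.350857)² = 0.123101 (the z-rotation phases have unit modulus)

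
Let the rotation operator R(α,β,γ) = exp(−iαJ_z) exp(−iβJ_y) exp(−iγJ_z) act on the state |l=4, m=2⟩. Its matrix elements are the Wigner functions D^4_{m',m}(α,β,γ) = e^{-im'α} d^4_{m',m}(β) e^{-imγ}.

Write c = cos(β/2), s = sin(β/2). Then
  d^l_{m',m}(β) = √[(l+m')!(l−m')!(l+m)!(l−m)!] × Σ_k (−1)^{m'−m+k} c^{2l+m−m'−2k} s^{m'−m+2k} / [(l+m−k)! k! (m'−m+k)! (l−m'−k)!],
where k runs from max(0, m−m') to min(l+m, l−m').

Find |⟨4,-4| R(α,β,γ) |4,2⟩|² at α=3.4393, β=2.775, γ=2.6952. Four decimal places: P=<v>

P=0.0252

Split into d^4_{-4,2}(β=2.775) × two z-phases.
Half-angle: c=0.182272, s=0.983248. N=√(1·40320·720·2)=7619.763776
Admissible k: 6..6 (factorial args all ≥0)
  k=6: (−1)^0·7619.7638/(1440)·0.1823^2·0.9832^6 = +0.158853
d^4_{-4,2}(2.775) = +0.158853
|D^4_{-4,2}|² = |d^4_{-4,2}(β)|² = (+0.158853)² = 0.025234 (the z-rotation phases have unit modulus)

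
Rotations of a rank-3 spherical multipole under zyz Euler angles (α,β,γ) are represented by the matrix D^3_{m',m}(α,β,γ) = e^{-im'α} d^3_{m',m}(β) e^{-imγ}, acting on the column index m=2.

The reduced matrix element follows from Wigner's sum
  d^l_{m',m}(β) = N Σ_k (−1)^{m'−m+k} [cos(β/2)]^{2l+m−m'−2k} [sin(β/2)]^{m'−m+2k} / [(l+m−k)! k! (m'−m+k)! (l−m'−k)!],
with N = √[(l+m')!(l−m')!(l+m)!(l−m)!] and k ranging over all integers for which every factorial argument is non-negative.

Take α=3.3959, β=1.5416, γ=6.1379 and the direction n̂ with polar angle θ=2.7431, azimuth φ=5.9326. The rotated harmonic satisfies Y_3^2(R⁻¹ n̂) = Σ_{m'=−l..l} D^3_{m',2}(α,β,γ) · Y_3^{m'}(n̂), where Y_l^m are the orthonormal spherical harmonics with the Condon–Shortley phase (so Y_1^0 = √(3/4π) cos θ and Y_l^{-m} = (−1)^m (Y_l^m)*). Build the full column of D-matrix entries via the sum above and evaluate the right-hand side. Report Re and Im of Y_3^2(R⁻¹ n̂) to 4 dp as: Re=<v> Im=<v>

Need the full column D^3_{m',2} for m'=−3..3 at α=3.3959, β=1.5416, γ=6.1379.
cos(β/2)=0.717354, sin(β/2)=0.696709
d^3_{-3,2}: single k=5 term ⇒ +0.288448;  D = -0.142648-0.250706i
d^3_{-2,2}: k∈[4..5] ⇒ +0.606238 -0.114369 = +0.491868;  D = +0.342975+0.352566i
d^3_{-1,2}: k∈[3..4] ⇒ +0.789559 -0.372384 = +0.417175;  D = -0.356764-0.216227i
d^3_{0,2}: k∈[2..3] ⇒ +0.704039 -0.664100 = +0.039939;  D = +0.038265+0.011442i
d^3_{1,2}: k∈[1..2] ⇒ +0.418522 -0.789559 = -0.371038;  D = +0.370794+0.013452i
d^3_{2,2}: k∈[0..1] ⇒ +0.136270 -0.642697 = -0.506427;  D = -0.494436+0.109551i
d^3_{3,2}: single k=0 term ⇒ -0.324185;  D = +0.288687-0.147498i
Y_3^{m'}(θ=2.7431,φ=5.9326) and Σ D·Y over m':
  (-0.1426-0.2507i)·(+0.0121+0.0212i)  (+0.3430+0.3526i)·(-0.1084-0.0915i)  (-0.3568-0.2162i)·(+0.3824+0.1399i)  (+0.0383+0.0114i)·(-0.4289+0.0000i)  (+0.3708+0.0135i)·(-0.3824+0.1399i)  (-0.4944+0.1096i)·(-0.1084+0.0915i)  (+0.2887-0.1475i)·(-0.0121+0.0212i)
Y_3^2(R⁻¹ n̂) = -0.224440-0.215632i

Re=-0.2244 Im=-0.2156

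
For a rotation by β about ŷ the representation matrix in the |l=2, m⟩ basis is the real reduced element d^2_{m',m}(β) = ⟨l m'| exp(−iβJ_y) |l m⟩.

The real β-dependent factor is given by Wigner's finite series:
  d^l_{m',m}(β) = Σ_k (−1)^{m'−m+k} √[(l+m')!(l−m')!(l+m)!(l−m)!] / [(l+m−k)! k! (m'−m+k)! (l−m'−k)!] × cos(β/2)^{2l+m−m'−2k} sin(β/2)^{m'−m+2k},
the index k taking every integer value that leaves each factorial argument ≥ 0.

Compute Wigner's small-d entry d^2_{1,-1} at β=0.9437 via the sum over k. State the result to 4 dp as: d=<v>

d^2_{1,-1}(β=0.9437) via Wigner's sum:
c=cos(0.9437/2)=0.890729, s=sin(0.9437/2)=0.454535; N=√[6·1·1·6]=6.000000
Admissible k: 0..1 (factorial args all ≥0)
  k=0: (−1)^2·6.0000/(2)·0.8907^2·0.4545^2 = +0.491753
  k=1: (−1)^3·6.0000/(6)·0.8907^0·0.4545^4 = -0.042684
d^2_{1,-1}(0.9437) = +0.491753 -0.042684 = +0.449068

d=0.4491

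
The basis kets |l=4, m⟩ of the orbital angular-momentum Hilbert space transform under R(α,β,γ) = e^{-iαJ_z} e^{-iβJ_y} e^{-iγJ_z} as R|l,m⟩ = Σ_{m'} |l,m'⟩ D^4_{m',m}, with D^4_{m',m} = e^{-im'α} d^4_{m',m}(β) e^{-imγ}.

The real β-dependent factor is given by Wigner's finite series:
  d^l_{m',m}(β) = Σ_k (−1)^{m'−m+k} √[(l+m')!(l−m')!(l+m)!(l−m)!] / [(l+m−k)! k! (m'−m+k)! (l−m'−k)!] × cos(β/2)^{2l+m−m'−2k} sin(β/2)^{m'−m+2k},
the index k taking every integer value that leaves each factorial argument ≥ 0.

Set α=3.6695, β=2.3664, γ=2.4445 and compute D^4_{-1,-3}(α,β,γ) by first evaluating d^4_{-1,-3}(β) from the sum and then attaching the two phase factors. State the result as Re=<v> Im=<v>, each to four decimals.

Re=-0.0013 Im=0.1785

D^4_{-1,-3}(3.6695,2.3664,2.4445) = e^{-i·-1·3.6695}·d^4_{-1,-3}(2.3664)·e^{-i·-3·2.4445}. Compute d first:
Half-angle: c=0.377964, s=0.925820. N=√(6·120·1·5040)=1904.940944
k∈{0,1} keeps every argument non-negative
  k=0: (−1)^2·1904.9409/(240)·0.3780^6·0.9258^2 = +0.019835
  k=1: (−1)^3·1904.9409/(144)·0.3780^4·0.9258^4 = -0.198348
d^4_{-1,-3}(2.3664) = +0.019835 -0.198348 = -0.178513
D = (-0.863863-0.503727i)·(-0.178513)·(+0.497298+0.867580i) = -0.001326+0.178508i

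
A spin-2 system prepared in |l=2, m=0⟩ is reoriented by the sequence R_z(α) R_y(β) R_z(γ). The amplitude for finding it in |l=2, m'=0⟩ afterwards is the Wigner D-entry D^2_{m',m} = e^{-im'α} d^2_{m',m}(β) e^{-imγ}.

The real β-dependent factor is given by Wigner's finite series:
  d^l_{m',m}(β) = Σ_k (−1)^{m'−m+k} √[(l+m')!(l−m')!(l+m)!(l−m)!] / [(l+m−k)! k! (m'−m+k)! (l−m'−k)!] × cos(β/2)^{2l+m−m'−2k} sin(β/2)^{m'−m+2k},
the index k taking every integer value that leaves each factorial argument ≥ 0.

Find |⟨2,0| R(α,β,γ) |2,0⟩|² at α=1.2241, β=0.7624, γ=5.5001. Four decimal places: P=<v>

First d^2_{0,0}(β=0.7624), then the phase factors e^{-i(0)α} and e^{-i(0)γ}:
With c≡cos(β/2)=0.928219 and s≡sin(β/2)=0.372035, N=[2·2·2·2]^{1/2}=4.000000
Admissible k: 0..2 (factorial args all ≥0)
  k=0: (−1)^0·4.0000/(4)·0.9282^4·0.3720^0 = +0.742338
  k=1: (−1)^1·4.0000/(1)·0.9282^2·0.3720^2 = -0.477010
  k=2: (−1)^2·4.0000/(4)·0.9282^0·0.3720^4 = +0.019157
d^2_{0,0}(0.7624) = +0.742338 -0.477010 +0.019157 = +0.284485
|D^2_{0,0}|² = |d^2_{0,0}(β)|² = (+0.284485)² = 0.080932 (the z-rotation phases have unit modulus)

P=0.0809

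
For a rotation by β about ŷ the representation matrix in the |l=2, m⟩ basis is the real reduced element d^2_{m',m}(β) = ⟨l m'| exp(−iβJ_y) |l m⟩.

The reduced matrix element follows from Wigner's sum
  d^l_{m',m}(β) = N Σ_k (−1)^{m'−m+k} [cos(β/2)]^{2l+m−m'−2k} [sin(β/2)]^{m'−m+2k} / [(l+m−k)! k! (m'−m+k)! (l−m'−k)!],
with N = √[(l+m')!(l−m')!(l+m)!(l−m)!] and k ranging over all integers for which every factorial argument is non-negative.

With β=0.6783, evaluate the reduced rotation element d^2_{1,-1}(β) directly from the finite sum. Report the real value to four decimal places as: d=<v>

d=0.2830

d^2_{1,-1}(β=0.6783) via Wigner's sum:
c=cos(0.6783/2)=0.943038, s=sin(0.6783/2)=0.332686; N=√[6·1·1·6]=6.000000
The bounds max(0,m−m')=0 and min(l+m,l−m')=1 give 2 terms
  k=0: (−1)^2·6.0000/(2)·0.9430^2·0.3327^2 = +0.295289
  k=1: (−1)^3·6.0000/(6)·0.9430^0·0.3327^4 = -0.012250
d^2_{1,-1}(0.6783) = +0.295289 -0.012250 = +0.283039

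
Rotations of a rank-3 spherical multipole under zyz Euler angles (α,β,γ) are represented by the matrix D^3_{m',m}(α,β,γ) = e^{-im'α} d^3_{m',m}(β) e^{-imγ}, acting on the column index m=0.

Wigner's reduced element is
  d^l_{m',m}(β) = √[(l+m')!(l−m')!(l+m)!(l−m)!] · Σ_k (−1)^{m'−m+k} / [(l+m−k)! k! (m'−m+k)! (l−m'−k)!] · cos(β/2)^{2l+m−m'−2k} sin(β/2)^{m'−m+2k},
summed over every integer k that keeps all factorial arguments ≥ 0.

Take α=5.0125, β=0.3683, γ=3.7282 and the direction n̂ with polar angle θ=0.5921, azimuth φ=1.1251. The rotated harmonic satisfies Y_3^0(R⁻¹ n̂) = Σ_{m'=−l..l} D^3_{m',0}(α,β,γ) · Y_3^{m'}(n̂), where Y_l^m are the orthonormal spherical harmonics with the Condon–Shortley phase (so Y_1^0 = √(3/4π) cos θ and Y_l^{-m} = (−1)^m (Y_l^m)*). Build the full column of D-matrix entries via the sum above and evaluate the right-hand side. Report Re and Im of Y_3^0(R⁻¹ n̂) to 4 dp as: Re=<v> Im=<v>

Need the full column D^3_{m',0} for m'=−3..3 at α=5.0125, β=0.3683, γ=3.7282.
cos(β/2)=0.983092, sin(β/2)=0.183111
d^3_{-3,0}: single k=3 term ⇒ +0.026088;  D = -0.020441+0.016210i
d^3_{-2,0}: k∈[2..3] ⇒ +0.171540 -0.005951 = +0.165589;  D = -0.136646-0.093529i
d^3_{-1,0}: k∈[1..3] ⇒ +0.582474 -0.060623 +0.000701 = +0.522552;  D = +0.154480-0.499196i
d^3_{0,0}: k∈[0..3] ⇒ +0.902746 -0.281870 +0.009779 -0.000038 = +0.630618;  D = +0.630618+0.000000i
d^3_{1,0}: k∈[0..2] ⇒ -0.582474 +0.060623 -0.000701 = -0.522552;  D = -0.154480-0.499196i
d^3_{2,0}: k∈[0..1] ⇒ +0.171540 -0.005951 = +0.165589;  D = -0.136646+0.093529i
d^3_{3,0}: single k=0 term ⇒ -0.026088;  D = +0.020441+0.016210i
Y_3^{m'}(θ=0.5921,φ=1.1251) and Σ D·Y over m':
  (-0.0204+0.0162i)·(-0.0706+0.0168i)  (-0.1366-0.0935i)·(-0.1660-0.2055i)  (+0.1545-0.4992i)·(+0.1899-0.3975i)  (+0.6306+0.0000i)·(+0.1370+0.0000i)  (-0.1545-0.4992i)·(-0.1899-0.3975i)  (-0.1366+0.0935i)·(-0.1660+0.2055i)  (+0.0204+0.0162i)·(+0.0706+0.0168i)
Y_3^0(R⁻¹ n̂) = -0.242525-0.000000i

Re=-0.2425 Im=0.0000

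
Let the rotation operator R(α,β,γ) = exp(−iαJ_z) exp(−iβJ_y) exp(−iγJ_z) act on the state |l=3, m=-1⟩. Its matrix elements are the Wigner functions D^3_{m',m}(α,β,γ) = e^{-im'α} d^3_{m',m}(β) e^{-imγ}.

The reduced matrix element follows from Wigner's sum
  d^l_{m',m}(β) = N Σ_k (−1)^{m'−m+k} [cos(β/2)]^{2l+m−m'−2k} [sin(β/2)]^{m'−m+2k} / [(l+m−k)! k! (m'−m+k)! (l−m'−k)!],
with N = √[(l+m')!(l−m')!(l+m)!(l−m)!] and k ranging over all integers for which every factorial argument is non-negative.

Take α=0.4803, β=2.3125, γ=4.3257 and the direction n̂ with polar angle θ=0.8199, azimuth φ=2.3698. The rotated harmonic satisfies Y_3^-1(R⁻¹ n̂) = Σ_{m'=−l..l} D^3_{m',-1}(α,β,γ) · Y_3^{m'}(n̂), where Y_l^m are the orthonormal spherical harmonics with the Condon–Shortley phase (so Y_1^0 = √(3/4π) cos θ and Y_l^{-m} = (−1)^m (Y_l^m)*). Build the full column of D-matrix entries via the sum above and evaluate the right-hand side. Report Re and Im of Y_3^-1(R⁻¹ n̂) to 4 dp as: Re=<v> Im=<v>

Re=-0.1626 Im=0.1857

Need the full column D^3_{m',-1} for m'=−3..3 at α=0.4803, β=2.3125, γ=4.3257.
cos(β/2)=0.402775, sin(β/2)=0.915299
d^3_{-3,-1}: single k=2 term ⇒ +0.085393;  D = +0.074250-0.042177i
d^3_{-2,-1}: k∈[1..2] ⇒ +0.030681 -0.316888 = -0.286207;  D = -0.155388+0.240352i
d^3_{-1,-1}: k∈[0..2] ⇒ +0.004269 -0.176386 +0.683169 = +0.511052;  D = +0.047770-0.508814i
d^3_{0,-1}: k∈[0..2] ⇒ -0.033610 +0.520700 -0.896330 = -0.409240;  D = +0.154334+0.379023i
d^3_{1,-1}: k∈[0..2] ⇒ +0.132290 -0.910891 +0.588001 = -0.190600;  D = +0.145311+0.123342i
d^3_{2,-1}: k∈[0..1] ⇒ -0.316888 +0.818234 = +0.501346;  D = -0.488875-0.111124i
d^3_{3,-1}: single k=0 term ⇒ +0.440983;  D = -0.426523+0.112001i
Y_3^{m'}(θ=0.8199,φ=2.3698) and Σ D·Y over m':
  (+0.0742-0.0422i)·(+0.1105-0.1199i)  (-0.1554+0.2404i)·(+0.0101+0.3725i)  (+0.0478-0.5088i)·(-0.2248-0.2188i)  (+0.1543+0.3790i)·(-0.1712+0.0000i)  (+0.1453+0.1233i)·(+0.2248-0.2188i)  (-0.4889-0.1111i)·(+0.0101-0.3725i)  (-0.4265+0.1120i)·(-0.1105-0.1199i)
Y_3^-1(R⁻¹ n̂) = -0.162602+0.185733i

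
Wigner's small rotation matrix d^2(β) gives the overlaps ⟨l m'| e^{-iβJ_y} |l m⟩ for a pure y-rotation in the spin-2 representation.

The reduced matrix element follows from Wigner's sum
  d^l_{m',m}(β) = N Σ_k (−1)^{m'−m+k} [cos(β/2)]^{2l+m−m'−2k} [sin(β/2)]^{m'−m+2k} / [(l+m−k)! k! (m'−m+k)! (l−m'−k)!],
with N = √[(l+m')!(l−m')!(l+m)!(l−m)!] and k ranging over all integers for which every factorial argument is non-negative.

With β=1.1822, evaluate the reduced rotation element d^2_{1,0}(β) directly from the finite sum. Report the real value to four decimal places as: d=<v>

d=-0.4294

d^2_{1,0}(β=1.1822) via Wigner's sum:
With c≡cos(β/2)=0.830328 and s≡sin(β/2)=0.557275, N=[6·1·2·2]^{1/2}=4.898979
k: max(0,(0)−(1))=0 … min(2+(0),2−(1))=1
  k=0: (−1)^1·4.8990/(2)·0.8303^3·0.5573^1 = -0.781438
  k=1: (−1)^2·4.8990/(2)·0.8303^1·0.5573^3 = +0.351993
d^2_{1,0}(1.1822) = -0.781438 +0.351993 = -0.429445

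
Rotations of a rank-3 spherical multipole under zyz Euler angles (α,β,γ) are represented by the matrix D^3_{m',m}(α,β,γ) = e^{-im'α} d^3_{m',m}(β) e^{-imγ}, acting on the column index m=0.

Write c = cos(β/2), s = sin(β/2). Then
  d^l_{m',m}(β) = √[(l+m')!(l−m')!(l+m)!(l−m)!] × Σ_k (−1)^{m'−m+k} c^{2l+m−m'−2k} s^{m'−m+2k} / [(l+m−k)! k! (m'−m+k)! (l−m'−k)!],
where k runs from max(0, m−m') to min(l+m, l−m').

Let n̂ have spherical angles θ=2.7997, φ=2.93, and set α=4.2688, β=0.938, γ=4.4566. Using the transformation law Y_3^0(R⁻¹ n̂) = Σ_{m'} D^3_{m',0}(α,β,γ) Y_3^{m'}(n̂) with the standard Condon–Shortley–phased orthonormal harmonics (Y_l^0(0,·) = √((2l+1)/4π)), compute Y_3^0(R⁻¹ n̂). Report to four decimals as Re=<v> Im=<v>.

Need the full column D^3_{m',0} for m'=−3..3 at α=4.2688, β=0.938, γ=4.4566.
cos(β/2)=0.892021, sin(β/2)=0.451994
d^3_{-3,0}: single k=3 term ⇒ +0.293116;  D = +0.284712+0.069683i
d^3_{-2,0}: k∈[2..3] ⇒ +0.708479 -0.181904 = +0.526574;  D = -0.332586+0.408249i
d^3_{-1,0}: k∈[1..3] ⇒ +0.884298 -0.681140 +0.058295 = +0.261453;  D = -0.112211-0.236149i
d^3_{0,0}: k∈[0..3] ⇒ +0.503790 -1.164149 +0.298899 -0.008527 = -0.369987;  D = -0.369987+0.000000i
d^3_{1,0}: k∈[0..2] ⇒ -0.884298 +0.681140 -0.058295 = -0.261453;  D = +0.112211-0.236149i
d^3_{2,0}: k∈[0..1] ⇒ +0.708479 -0.181904 = +0.526574;  D = -0.332586-0.408249i
d^3_{3,0}: single k=0 term ⇒ -0.293116;  D = -0.284712+0.069683i
Y_3^{m'}(θ=2.7997,φ=2.93) and Σ D·Y over m':
  (+0.2847+0.0697i)·(-0.0127-0.0093i)  (-0.3326+0.4082i)·(-0.0987-0.0444i)  (-0.1122-0.2361i)·(-0.3642-0.0782i)  (-0.3700+0.0000i)·(-0.5056+0.0000i)  (+0.1122-0.2361i)·(+0.3642-0.0782i)  (-0.3326-0.4082i)·(-0.0987+0.0444i)  (-0.2847+0.0697i)·(+0.0127-0.0093i)
Y_3^0(R⁻¹ n̂) = +0.327856-0.000000i

Re=0.3279 Im=0.0000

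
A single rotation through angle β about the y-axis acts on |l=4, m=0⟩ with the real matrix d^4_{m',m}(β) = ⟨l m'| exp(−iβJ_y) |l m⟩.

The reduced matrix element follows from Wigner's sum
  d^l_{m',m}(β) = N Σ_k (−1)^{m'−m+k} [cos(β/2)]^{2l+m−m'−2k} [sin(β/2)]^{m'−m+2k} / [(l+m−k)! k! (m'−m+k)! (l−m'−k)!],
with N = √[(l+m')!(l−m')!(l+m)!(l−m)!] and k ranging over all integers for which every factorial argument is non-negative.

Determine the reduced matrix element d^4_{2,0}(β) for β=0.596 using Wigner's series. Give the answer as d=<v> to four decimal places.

d=0.4726

d^4_{2,0}(β=0.596) via Wigner's sum:
c=cos(0.596/2)=0.955926, s=sin(0.596/2)=0.293609; N=√[720·2·24·24]=910.735966
Admissible k: 0..2 (factorial args all ≥0)
  k=0: (−1)^2·910.7360/(96)·0.9559^6·0.2936^2 = +0.624028
  k=1: (−1)^3·910.7360/(36)·0.9559^4·0.2936^4 = -0.156987
  k=2: (−1)^4·910.7360/(96)·0.9559^2·0.2936^6 = +0.005554
d^4_{2,0}(0.596) = +0.624028 -0.156987 +0.005554 = +0.472595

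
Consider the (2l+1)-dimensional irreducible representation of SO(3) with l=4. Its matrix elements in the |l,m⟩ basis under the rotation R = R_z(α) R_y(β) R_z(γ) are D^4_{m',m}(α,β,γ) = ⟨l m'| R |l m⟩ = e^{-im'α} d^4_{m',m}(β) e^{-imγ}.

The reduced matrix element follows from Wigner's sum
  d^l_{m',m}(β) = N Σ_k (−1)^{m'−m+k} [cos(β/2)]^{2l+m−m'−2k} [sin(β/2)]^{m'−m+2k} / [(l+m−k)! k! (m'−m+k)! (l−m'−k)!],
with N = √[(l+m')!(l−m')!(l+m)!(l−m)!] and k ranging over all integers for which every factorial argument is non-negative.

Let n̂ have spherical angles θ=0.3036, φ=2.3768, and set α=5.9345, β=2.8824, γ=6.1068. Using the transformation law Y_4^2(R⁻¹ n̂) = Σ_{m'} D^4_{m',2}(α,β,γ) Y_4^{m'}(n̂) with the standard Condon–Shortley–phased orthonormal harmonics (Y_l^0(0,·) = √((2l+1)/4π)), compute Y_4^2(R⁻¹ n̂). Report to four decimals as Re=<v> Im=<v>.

Re=-0.0296 Im=-0.0009

Need the full column D^4_{m',2} for m'=−4..4 at α=5.9345, β=2.8824, γ=6.1068.
cos(β/2)=0.129234, sin(β/2)=0.991614
d^4_{-4,2}: single k=6 term ⇒ +0.084021;  D = +0.042390-0.072544i
d^4_{-3,2}: k∈[5..6] ⇒ +0.023229 -0.455868 = -0.432639;  D = -0.332765+0.276486i
d^4_{-2,2}: k∈[4..6] ⇒ +0.004045 -0.190542 +0.934849 = +0.748353;  D = +0.704358-0.252809i
d^4_{-1,2}: k∈[3..5] ⇒ +0.000497 -0.043898 +0.516906 = +0.473505;  D = +0.473501+0.001934i
d^4_{0,2}: k∈[2..4] ⇒ +0.000043 -0.006823 +0.150636 = +0.143857;  D = +0.134998+0.049703i
d^4_{1,2}: k∈[1..3] ⇒ +0.000003 -0.000746 +0.029266 = +0.028523;  D = +0.021788+0.018406i
d^4_{2,2}: k∈[0..2] ⇒ +0.000000 -0.000055 +0.004045 = +0.003991;  D = +0.001985+0.003462i
d^4_{3,2}: k∈[0..1] ⇒ -0.000002 +0.000395 = +0.000392;  D = +0.000067+0.000387i
d^4_{4,2}: single k=0 term ⇒ +0.000024;  D = -0.000004+0.000024i
Y_4^{m'}(θ=0.3036,φ=2.3768) and Σ D·Y over m':
  (+0.0424-0.0725i)·(-0.0035+0.0003i)  (-0.3328+0.2765i)·(+0.0211-0.0239i)  (+0.7044-0.2528i)·(+0.0066+0.1605i)  (+0.4735+0.0019i)·(-0.3286-0.3153i)  (+0.1350+0.0497i)·(+0.4977+0.0000i)  (+0.0218+0.0184i)·(+0.3286-0.3153i)  (+0.0020+0.0035i)·(+0.0066-0.1605i)  (+0.0001+0.0004i)·(-0.0211-0.0239i)  (-0.0000+0.0000i)·(-0.0035-0.0003i)
Y_4^2(R⁻¹ n̂) = -0.029552-0.000857i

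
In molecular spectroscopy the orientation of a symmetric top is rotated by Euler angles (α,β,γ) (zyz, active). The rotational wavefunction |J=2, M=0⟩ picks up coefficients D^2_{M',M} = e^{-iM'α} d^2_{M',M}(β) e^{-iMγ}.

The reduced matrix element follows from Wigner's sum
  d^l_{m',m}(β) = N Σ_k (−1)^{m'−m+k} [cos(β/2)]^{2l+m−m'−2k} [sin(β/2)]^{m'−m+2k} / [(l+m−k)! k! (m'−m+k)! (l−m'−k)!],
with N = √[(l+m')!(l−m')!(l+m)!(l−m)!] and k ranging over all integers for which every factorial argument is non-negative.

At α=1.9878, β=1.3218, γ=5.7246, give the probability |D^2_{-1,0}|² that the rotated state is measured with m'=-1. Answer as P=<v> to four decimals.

P=0.0856

Split into d^2_{-1,0}(β=1.3218) × two z-phases.
With c≡cos(β/2)=0.789440 and s≡sin(β/2)=0.613828, N=[1·6·2·2]^{1/2}=4.898979
The bounds max(0,m−m')=1 and min(l+m,l−m')=2 give 2 terms
  k=1: (−1)^0·4.8990/(2)·0.7894^3·0.6138^1 = +0.739741
  k=2: (−1)^1·4.8990/(2)·0.7894^1·0.6138^3 = -0.447233
d^2_{-1,0}(1.3218) = +0.739741 -0.447233 = +0.292508
|D^2_{-1,0}|² = |d^2_{-1,0}(β)|² = (+0.292508)² = 0.085561 (the z-rotation phases have unit modulus)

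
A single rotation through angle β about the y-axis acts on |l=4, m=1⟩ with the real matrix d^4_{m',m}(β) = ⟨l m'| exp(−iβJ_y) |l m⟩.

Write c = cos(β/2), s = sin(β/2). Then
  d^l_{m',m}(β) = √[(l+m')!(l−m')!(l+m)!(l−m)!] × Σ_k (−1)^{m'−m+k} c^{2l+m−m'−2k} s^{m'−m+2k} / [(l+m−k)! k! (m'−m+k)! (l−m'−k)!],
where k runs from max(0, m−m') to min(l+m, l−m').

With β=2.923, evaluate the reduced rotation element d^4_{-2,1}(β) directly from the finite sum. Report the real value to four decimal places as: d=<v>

d=0.4173

d^4_{-2,1}(β=2.923) via Wigner's sum:
Half-angle: c=0.109079, s=0.994033. N=√(2·720·120·6)=1018.233765
The bounds max(0,m−m')=3 and min(l+m,l−m')=5 give 3 terms
  k=3: (−1)^0·1018.2338/(72)·0.1091^5·0.9940^3 = +0.000214
  k=4: (−1)^1·1018.2338/(48)·0.1091^3·0.9940^5 = -0.026720
  k=5: (−1)^2·1018.2338/(240)·0.1091^1·0.9940^7 = +0.443795
d^4_{-2,1}(2.923) = +0.000214 -0.026720 +0.443795 = +0.417290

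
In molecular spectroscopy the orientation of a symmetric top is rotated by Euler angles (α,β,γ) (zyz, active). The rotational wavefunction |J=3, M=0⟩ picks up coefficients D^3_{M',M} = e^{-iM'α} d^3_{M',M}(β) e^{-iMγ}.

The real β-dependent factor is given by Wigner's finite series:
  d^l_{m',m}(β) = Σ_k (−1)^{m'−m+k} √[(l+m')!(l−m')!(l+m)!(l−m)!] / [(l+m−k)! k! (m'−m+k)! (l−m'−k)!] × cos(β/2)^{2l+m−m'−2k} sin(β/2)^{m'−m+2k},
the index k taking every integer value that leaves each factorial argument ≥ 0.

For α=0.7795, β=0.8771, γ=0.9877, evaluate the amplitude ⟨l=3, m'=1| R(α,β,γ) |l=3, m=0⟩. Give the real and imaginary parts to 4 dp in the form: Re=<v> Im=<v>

Re=-0.2472 Im=0.2443

First d^3_{1,0}(β=0.8771), then the phase factors e^{-i(1)α} and e^{-i(0)γ}:
With c≡cos(β/2)=0.905368 and s≡sin(β/2)=0.424627, N=[24·2·6·6]^{1/2}=41.569219
Admissible k: 0..2 (factorial args all ≥0)
  k=0: (−1)^1·41.5692/(12)·0.9054^5·0.4246^1 = -0.894798
  k=1: (−1)^2·41.5692/(4)·0.9054^3·0.4246^3 = +0.590488
  k=2: (−1)^3·41.5692/(12)·0.9054^1·0.4246^5 = -0.043297
d^3_{1,0}(0.8771) = -0.894798 +0.590488 -0.043297 = -0.347606
Phases: e^{-i·(1)·0.7795}=+0.711265-0.702924i, e^{-i·(0)·0.9877}=+1.000000+0.000000i ⇒ D=-0.247240+0.244341i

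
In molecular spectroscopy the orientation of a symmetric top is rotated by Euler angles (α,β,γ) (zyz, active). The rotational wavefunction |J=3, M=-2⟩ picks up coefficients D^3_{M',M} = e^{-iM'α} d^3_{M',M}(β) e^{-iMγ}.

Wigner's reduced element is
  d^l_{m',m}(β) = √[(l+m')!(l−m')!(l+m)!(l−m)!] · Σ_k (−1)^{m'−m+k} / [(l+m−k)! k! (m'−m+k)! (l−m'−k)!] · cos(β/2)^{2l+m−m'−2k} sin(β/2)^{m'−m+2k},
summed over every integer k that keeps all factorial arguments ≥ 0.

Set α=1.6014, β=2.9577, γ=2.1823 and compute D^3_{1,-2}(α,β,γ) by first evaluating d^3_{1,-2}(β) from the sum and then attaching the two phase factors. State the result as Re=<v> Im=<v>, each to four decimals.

Split into d^3_{1,-2}(β=2.9577) × two z-phases.
With c≡cos(β/2)=0.091817 and s≡sin(β/2)=0.995776, N=[24·2·1·120]^{1/2}=75.894664
k∈{0,1} keeps every argument non-negative
  k=0: (−1)^3·75.8947/(12)·0.0918^3·0.9958^3 = -0.004834
  k=1: (−1)^4·75.8947/(24)·0.0918^1·0.9958^5 = +0.284270
d^3_{1,-2}(2.9577) = -0.004834 +0.284270 = +0.279436
Attach z-rotation phases: D = e^{-i(1)(1.6014)}·(+0.279436)·e^{-i(-2)(2.1823)} = -0.259668+0.103231i

Re=-0.2597 Im=0.1032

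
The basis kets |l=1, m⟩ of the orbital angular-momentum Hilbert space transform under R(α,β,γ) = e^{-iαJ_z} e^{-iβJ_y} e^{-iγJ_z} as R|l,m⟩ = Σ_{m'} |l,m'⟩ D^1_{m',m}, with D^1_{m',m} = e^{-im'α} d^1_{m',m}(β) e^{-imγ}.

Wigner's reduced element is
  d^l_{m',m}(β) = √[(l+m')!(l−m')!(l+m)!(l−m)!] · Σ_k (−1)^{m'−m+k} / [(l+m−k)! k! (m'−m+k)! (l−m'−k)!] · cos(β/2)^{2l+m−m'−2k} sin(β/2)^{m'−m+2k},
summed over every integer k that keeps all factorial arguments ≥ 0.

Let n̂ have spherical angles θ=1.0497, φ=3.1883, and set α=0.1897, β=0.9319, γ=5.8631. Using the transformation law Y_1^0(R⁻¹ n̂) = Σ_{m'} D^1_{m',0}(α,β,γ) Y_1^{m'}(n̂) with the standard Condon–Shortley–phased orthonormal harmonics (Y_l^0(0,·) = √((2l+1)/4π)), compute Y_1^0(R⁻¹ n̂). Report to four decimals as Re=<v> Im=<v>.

Need the full column D^1_{m',0} for m'=−1..1 at α=0.1897, β=0.9319, γ=5.8631.
cos(β/2)=0.893395, sin(β/2)=0.449272
d^1_{-1,0}: single k=1 term ⇒ +0.567633;  D = +0.557450+0.107035i
d^1_{0,0}: k∈[0..1] ⇒ +0.798155 -0.201845 = +0.596310;  D = +0.596310+0.000000i
d^1_{1,0}: single k=0 term ⇒ -0.567633;  D = -0.557450+0.107035i
Y_1^{m'}(θ=1.0497,φ=3.1883) and Σ D·Y over m':
  (+0.5575+0.1070i)·(-0.2993+0.0140i)  (+0.5963+0.0000i)·(+0.2432+0.0000i)  (-0.5575+0.1070i)·(+0.2993+0.0140i)
Y_1^0(R⁻¹ n̂) = -0.191650+0.000000i

Re=-0.1916 Im=0.0000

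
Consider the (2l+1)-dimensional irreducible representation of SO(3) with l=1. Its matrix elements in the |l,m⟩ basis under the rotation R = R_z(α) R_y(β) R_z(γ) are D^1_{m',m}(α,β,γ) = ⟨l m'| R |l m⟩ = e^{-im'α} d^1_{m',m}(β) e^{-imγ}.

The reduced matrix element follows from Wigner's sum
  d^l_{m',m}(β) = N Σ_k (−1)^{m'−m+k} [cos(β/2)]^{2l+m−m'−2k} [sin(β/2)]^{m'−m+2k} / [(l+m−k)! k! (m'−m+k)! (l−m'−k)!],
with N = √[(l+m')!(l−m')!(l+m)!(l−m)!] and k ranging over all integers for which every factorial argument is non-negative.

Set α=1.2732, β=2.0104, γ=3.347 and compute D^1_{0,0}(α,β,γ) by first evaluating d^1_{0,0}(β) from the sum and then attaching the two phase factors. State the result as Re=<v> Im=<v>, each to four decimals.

First d^1_{0,0}(β=2.0104), then the phase factors e^{-i(0)α} and e^{-i(0)γ}:
With c≡cos(β/2)=0.535919 and s≡sin(β/2)=0.844269, N=[1·1·1·1]^{1/2}=1.000000
k∈{0,1} keeps every argument non-negative
  k=0: (−1)^0·1.0000/(1)·0.5359^2·0.8443^0 = +0.287210
  k=1: (−1)^1·1.0000/(1)·0.5359^0·0.8443^2 = -0.712790
d^1_{0,0}(2.0104) = +0.287210 -0.712790 = -0.425581
Attach z-rotation phases: D = e^{-i(0)(1.2732)}·(-0.425581)·e^{-i(0)(3.347)} = -0.425581+0.000000i

Re=-0.4256 Im=0.0000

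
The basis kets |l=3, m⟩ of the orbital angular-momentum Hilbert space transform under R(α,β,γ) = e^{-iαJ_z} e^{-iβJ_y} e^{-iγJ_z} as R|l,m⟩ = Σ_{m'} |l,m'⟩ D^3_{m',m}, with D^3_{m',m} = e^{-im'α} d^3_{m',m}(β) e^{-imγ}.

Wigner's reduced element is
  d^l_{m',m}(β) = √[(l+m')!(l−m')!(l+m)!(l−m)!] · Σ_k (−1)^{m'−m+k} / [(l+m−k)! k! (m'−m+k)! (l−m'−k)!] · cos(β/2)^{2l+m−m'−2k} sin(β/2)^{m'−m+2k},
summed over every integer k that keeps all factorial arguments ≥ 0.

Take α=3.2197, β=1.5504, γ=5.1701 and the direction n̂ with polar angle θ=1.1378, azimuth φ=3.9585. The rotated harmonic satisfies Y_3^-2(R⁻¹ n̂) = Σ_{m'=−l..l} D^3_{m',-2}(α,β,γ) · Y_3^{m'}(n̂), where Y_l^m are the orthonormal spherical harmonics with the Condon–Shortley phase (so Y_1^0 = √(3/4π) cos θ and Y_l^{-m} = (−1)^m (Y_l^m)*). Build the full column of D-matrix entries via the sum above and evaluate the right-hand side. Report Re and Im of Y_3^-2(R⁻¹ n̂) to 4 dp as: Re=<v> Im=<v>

Re=0.3616 Im=-0.0949

Need the full column D^3_{m',-2} for m'=−3..3 at α=3.2197, β=1.5504, γ=5.1701.
cos(β/2)=0.714281, sin(β/2)=0.699859
d^3_{-3,-2}: single k=1 term ⇒ +0.318737;  D = +0.130274+0.290898i
d^3_{-2,-2}: k∈[0..1] ⇒ +0.132805 -0.637482 = -0.504676;  D = +0.241582+0.443098i
d^3_{-1,-2}: k∈[0..1] ⇒ -0.411487 +0.790076 = +0.378589;  D = +0.206610+0.317241i
d^3_{0,-2}: k∈[0..1] ⇒ +0.698326 -0.670411 = +0.027915;  D = -0.017013-0.022132i
d^3_{1,-2}: k∈[0..1] ⇒ -0.790076 +0.379247 = -0.410830;  D = -0.275034-0.305184i
d^3_{2,-2}: k∈[0..1] ⇒ +0.611999 -0.117507 = +0.494492;  D = -0.358695-0.340382i
d^3_{3,-2}: single k=0 term ⇒ -0.293763;  D = -0.228219-0.184967i
Y_3^{m'}(θ=1.1378,φ=3.9585) and Σ D·Y over m':
  (+0.1303+0.2909i)·(+0.2405+0.1988i)  (+0.2416+0.4431i)·(-0.0223-0.3526i)  (+0.2066+0.3172i)·(+0.0240-0.0256i)  (-0.0170-0.0221i)·(-0.3319+0.0000i)  (-0.2750-0.3052i)·(-0.0240-0.0256i)  (-0.3587-0.3404i)·(-0.0223+0.3526i)  (-0.2282-0.1850i)·(-0.2405+0.1988i)
Y_3^-2(R⁻¹ n̂) = +0.361560-0.094931i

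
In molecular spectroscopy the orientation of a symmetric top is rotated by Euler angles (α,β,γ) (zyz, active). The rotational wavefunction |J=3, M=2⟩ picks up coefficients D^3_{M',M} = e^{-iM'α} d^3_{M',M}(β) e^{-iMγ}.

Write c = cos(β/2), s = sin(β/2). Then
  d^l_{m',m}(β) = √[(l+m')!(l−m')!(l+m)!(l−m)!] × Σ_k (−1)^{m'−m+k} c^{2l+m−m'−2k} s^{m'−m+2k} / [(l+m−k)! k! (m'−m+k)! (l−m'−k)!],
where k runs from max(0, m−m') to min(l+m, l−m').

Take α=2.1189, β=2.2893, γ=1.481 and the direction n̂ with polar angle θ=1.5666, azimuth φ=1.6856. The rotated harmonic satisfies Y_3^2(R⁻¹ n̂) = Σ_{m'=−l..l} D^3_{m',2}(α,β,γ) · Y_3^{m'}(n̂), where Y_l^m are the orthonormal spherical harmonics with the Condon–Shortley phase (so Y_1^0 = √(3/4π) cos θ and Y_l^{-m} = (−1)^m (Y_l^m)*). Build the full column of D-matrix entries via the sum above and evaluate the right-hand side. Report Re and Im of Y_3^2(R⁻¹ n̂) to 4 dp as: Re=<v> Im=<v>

Need the full column D^3_{m',2} for m'=−3..3 at α=2.1189, β=2.2893, γ=1.481.
cos(β/2)=0.413365, sin(β/2)=0.910565
d^3_{-3,2}: single k=5 term ⇒ +0.633819;  D = -0.613625-0.158717i
d^3_{-2,2}: k∈[4..5] ⇒ +0.587330 -0.569990 = +0.017340;  D = +0.005041+0.016591i
d^3_{-1,2}: k∈[3..4] ⇒ +0.337260 -0.818256 = -0.480997;  D = -0.319936+0.359165i
d^3_{0,2}: k∈[2..3] ⇒ +0.132592 -0.643387 = -0.510795;  D = +0.502580+0.091243i
d^3_{1,2}: k∈[1..2] ⇒ +0.034752 -0.337260 = -0.302508;  D = -0.108971-0.282199i
d^3_{2,2}: k∈[0..1] ⇒ +0.004989 -0.121039 = -0.116050;  D = -0.070618+0.092091i
d^3_{3,2}: single k=0 term ⇒ -0.026919;  D = +0.026767+0.002850i
Y_3^{m'}(θ=1.5666,φ=1.6856) and Σ D·Y over m':
  (-0.6136-0.1587i)·(+0.1409+0.3927i)  (+0.0050+0.0166i)·(-0.0042+0.0010i)  (-0.3199+0.3592i)·(+0.0370+0.3210i)  (+0.5026+0.0912i)·(-0.0047+0.0000i)  (-0.1090-0.2822i)·(-0.0370+0.3210i)  (-0.0706+0.0921i)·(-0.0042-0.0010i)  (+0.0268+0.0029i)·(-0.1409+0.3927i)
Y_3^2(R⁻¹ n̂) = -0.063531-0.367981i

Re=-0.0635 Im=-0.3680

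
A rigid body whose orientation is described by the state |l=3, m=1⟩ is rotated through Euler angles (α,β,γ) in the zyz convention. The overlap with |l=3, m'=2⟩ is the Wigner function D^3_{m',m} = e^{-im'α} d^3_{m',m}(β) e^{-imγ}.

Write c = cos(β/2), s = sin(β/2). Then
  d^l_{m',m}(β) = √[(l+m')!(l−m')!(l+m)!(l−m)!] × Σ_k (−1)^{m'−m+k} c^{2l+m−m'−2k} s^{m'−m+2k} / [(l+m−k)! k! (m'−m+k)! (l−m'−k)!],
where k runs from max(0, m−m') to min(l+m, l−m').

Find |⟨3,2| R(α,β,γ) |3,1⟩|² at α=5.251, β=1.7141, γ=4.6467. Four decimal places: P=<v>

P=0.2295

First d^3_{2,1}(β=1.7141), then the phase factors e^{-i(2)α} and e^{-i(1)γ}:
Half-angle: c=0.654670, s=0.755915. N=√(120·1·24·2)=75.894664
k∈{0,1} keeps every argument non-negative
  k=0: (−1)^1·75.8947/(24)·0.6547^5·0.7559^1 = -0.287466
  k=1: (−1)^2·75.8947/(12)·0.6547^3·0.7559^3 = +0.766507
d^3_{2,1}(1.7141) = -0.287466 +0.766507 = +0.479041
|D^3_{2,1}|² = |d^3_{2,1}(β)|² = (+0.479041)² = 0.229481 (the z-rotation phases have unit modulus)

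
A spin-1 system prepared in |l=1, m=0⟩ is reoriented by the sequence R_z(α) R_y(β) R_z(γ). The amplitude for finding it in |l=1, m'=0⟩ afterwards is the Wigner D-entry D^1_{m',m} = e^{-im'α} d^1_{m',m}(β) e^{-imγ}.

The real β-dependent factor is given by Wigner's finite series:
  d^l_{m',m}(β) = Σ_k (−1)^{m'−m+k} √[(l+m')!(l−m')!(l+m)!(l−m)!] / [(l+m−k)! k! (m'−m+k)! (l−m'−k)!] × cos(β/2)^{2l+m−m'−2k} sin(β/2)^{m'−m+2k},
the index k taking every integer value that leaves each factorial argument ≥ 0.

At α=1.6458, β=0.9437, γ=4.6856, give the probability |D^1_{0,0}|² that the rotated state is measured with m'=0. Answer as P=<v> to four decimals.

Split into d^1_{0,0}(β=0.9437) × two z-phases.
c=cos(0.9437/2)=0.890729, s=sin(0.9437/2)=0.454535; N=√[1·1·1·1]=1.000000
k∈{0,1} keeps every argument non-negative
  k=0: (−1)^0·1.0000/(1)·0.8907^2·0.4545^0 = +0.793398
  k=1: (−1)^1·1.0000/(1)·0.8907^0·0.4545^2 = -0.206602
d^1_{0,0}(0.9437) = +0.793398 -0.206602 = +0.586796
|D^1_{0,0}|² = |d^1_{0,0}(β)|² = (+0.586796)² = 0.344330 (the z-rotation phases have unit modulus)

P=0.3443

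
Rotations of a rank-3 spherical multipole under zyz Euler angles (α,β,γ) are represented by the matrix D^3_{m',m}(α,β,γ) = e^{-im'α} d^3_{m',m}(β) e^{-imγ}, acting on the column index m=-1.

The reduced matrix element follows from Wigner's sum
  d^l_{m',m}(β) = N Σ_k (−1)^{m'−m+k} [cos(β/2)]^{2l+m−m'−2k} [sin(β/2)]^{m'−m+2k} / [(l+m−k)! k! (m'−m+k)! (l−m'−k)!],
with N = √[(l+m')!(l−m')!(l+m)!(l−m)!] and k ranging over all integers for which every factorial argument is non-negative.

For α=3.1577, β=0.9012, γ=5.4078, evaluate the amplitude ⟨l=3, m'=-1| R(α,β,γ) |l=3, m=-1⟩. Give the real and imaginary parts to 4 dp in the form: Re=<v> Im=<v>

Re=0.1889 Im=-0.2191

First d^3_{-1,-1}(β=0.9012), then the phase factors e^{-i(-1)α} and e^{-i(-1)γ}:
With c≡cos(β/2)=0.900186 and s≡sin(β/2)=0.435506, N=[2·24·2·24]^{1/2}=48.000000
k: max(0,(-1)−(-1))=0 … min(3+(-1),3−(-1))=2
  k=0: (−1)^0·48.0000/(48)·0.9002^6·0.4355^0 = +0.532100
  k=1: (−1)^1·48.0000/(6)·0.9002^4·0.4355^2 = -0.996338
  k=2: (−1)^2·48.0000/(8)·0.9002^2·0.4355^4 = +0.174901
d^3_{-1,-1}(0.9012) = +0.532100 -0.996338 +0.174901 = -0.289337
Phases: e^{-i·(-1)·3.1577}=-0.999870-0.016107i, e^{-i·(-1)·5.4078}=+0.640701-0.767790i ⇒ D=+0.188933-0.219136i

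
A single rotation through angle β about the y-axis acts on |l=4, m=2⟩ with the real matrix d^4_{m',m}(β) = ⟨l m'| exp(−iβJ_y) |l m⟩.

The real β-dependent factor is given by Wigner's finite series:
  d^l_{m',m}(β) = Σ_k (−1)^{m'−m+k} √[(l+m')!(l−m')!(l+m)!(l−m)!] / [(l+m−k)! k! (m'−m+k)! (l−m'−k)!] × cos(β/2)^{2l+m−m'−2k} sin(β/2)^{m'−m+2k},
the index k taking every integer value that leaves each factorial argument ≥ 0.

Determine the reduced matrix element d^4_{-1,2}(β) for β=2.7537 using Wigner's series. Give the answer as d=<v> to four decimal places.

d=0.5816

d^4_{-1,2}(β=2.7537) via Wigner's sum:
With c≡cos(β/2)=0.192733 and s≡sin(β/2)=0.981251, N=[6·120·720·2]^{1/2}=1018.233765
Admissible k: 3..5 (factorial args all ≥0)
  k=3: (−1)^0·1018.2338/(72)·0.1927^5·0.9813^3 = +0.003553
  k=4: (−1)^1·1018.2338/(48)·0.1927^3·0.9813^5 = -0.138157
  k=5: (−1)^2·1018.2338/(240)·0.1927^1·0.9813^7 = +0.716231
d^4_{-1,2}(2.7537) = +0.003553 -0.138157 +0.716231 = +0.581627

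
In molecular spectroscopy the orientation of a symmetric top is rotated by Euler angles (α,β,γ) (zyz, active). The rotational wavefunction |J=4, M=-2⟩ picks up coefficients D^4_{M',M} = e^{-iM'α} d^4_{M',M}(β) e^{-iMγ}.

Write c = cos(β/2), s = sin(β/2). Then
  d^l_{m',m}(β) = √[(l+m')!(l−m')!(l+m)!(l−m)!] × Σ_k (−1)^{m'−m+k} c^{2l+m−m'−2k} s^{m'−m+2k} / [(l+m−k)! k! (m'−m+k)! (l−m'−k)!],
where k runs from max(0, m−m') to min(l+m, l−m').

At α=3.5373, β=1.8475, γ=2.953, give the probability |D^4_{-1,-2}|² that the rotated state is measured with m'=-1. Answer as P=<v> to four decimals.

P=0.0585

Split into d^4_{-1,-2}(β=1.8475) × two z-phases.
c=cos(1.8475/2)=0.602832, s=sin(1.8475/2)=0.797868; N=√[6·120·2·720]=1018.233765
k: max(0,(-2)−(-1))=0 … min(4+(-2),4−(-1))=2
  k=0: (−1)^1·1018.2338/(240)·0.6028^7·0.7979^1 = -0.097936
  k=1: (−1)^2·1018.2338/(48)·0.6028^5·0.7979^3 = +0.857792
  k=2: (−1)^3·1018.2338/(72)·0.6028^3·0.7979^5 = -1.001751
d^4_{-1,-2}(1.8475) = -0.097936 +0.857792 -1.001751 = -0.241895
|D^4_{-1,-2}|² = |d^4_{-1,-2}(β)|² = (-0.241895)² = 0.058513 (the z-rotation phases have unit modulus)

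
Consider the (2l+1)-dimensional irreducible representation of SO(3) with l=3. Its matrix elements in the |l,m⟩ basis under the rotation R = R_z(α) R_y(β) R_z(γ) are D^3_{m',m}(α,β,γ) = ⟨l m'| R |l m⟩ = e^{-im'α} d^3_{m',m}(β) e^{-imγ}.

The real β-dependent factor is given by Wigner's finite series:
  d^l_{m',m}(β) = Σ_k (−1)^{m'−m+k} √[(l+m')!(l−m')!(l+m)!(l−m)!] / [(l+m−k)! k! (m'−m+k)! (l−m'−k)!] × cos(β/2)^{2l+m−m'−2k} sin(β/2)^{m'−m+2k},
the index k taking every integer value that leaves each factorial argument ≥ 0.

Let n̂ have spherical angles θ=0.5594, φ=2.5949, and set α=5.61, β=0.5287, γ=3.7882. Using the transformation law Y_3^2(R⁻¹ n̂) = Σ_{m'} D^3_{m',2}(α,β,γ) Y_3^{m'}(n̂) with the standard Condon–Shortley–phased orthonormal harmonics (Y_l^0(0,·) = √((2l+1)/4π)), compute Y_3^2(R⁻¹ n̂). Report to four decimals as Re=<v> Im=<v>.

Need the full column D^3_{m',2} for m'=−3..3 at α=5.61, β=0.5287, γ=3.7882.
cos(β/2)=0.965263, sin(β/2)=0.261282
d^3_{-3,2}: single k=5 term ⇒ +0.002879;  D = -0.002837+0.000490i
d^3_{-2,2}: k∈[4..5] ⇒ +0.021712 -0.000318 = +0.021394;  D = -0.018754-0.010294i
d^3_{-1,2}: k∈[3..4] ⇒ +0.101460 -0.003717 = +0.097743;  D = -0.037667-0.090194i
d^3_{0,2}: k∈[2..3] ⇒ +0.324609 -0.023784 = +0.300825;  D = +0.082435-0.289310i
d^3_{1,2}: k∈[1..2] ⇒ +0.692367 -0.101460 = +0.590907;  D = +0.480917-0.343352i
d^3_{2,2}: k∈[0..1] ⇒ +0.808859 -0.296326 = +0.512532;  D = +0.511808+0.027231i
d^3_{3,2}: single k=0 term ⇒ -0.536305;  D = -0.400947-0.356181i
Y_3^{m'}(θ=0.5594,φ=2.5949) and Σ D·Y over m':
  (-0.0028+0.0005i)·(+0.0043-0.0622i)  (-0.0188-0.0103i)·(+0.1121+0.2167i)  (-0.0377-0.0902i)·(-0.3797-0.2311i)  (+0.0824-0.2893i)·(+0.1872+0.0000i)  (+0.4809-0.3434i)·(+0.3797-0.2311i)  (+0.5118+0.0272i)·(+0.1121-0.2167i)  (-0.4009-0.3562i)·(-0.0043-0.0622i)
Y_3^2(R⁻¹ n̂) = +0.155156-0.339127i

Re=0.1552 Im=-0.3391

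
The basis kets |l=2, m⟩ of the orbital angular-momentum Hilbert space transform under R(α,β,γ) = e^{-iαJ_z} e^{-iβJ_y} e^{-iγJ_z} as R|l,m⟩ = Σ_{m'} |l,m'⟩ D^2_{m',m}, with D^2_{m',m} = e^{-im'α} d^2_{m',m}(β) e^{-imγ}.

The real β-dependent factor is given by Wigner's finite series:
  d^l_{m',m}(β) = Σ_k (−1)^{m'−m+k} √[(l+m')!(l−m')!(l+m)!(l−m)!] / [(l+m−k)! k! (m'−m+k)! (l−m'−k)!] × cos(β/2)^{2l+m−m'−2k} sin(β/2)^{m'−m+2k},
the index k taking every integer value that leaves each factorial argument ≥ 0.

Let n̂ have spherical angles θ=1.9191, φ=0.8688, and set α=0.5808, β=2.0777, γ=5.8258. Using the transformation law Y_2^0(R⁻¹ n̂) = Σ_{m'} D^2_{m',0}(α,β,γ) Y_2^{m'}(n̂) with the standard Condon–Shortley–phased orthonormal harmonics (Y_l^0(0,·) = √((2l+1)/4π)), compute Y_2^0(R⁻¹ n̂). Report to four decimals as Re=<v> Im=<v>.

Need the full column D^2_{m',0} for m'=−2..2 at α=0.5808, β=2.0777, γ=5.8258.
cos(β/2)=0.507212, sin(β/2)=0.861822
d^2_{-2,0}: single k=2 term ⇒ +0.468046;  D = +0.186223+0.429405i
d^2_{-1,0}: k∈[1..2] ⇒ +0.275461 -0.795274 = -0.519813;  D = -0.434576-0.285218i
d^2_{0,0}: k∈[0..2] ⇒ +0.066185 -0.764316 +0.551657 = -0.146475;  D = -0.146475+0.000000i
d^2_{1,0}: k∈[0..1] ⇒ -0.275461 +0.795274 = +0.519813;  D = +0.434576-0.285218i
d^2_{2,0}: single k=0 term ⇒ +0.468046;  D = +0.186223-0.429405i
Y_2^{m'}(θ=1.9191,φ=0.8688) and Σ D·Y over m':
  (+0.1862+0.4294i)·(-0.0567-0.3365i)  (-0.4346-0.2852i)·(-0.1600+0.1892i)  (-0.1465+0.0000i)·(-0.2052+0.0000i)  (+0.4346-0.2852i)·(+0.1600+0.1892i)  (+0.1862-0.4294i)·(-0.0567+0.3365i)
Y_2^0(R⁻¹ n̂) = +0.545023+0.000000i

Re=0.5450 Im=0.0000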